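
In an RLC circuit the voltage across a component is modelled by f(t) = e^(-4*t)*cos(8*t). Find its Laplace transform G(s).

G(s) = (s + 4)/((s + 4)^2 + 64)

L{cos(8t)} = s/(s^2 + 64).
By the first shifting theorem, multiplying by e^(-4t) replaces s with s + 4.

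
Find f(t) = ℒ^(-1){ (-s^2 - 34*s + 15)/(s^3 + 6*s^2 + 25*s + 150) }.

Factor the denominator: s^3 + 6*s^2 + 25*s + 150 = (s + 6)*(s^2 + 25).
Partial fraction decomposition gives [3/(s + 6)] + [-4*s/(s^2 + 25)] + [-10/(s^2 + 25)].
Invert each term: 3/(s + 6) ↔ 3e^(-6t); -4·s/(s^2 + 25) ↔ -4cos(5t); -2·5/(s^2 + 25) ↔ -2sin(5t).

f(t) = -2*sin(5*t) - 4*cos(5*t) + 3*exp(-6*t)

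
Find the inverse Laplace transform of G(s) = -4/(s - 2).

-4*exp(2*t)

Since L{e^(2t)} = 1/(s - 2), the inverse is e^(2*t), scaled by -4.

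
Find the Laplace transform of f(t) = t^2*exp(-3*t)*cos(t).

2*(s + 3)*(s^2 + 6*s + 6)/(s^2 + 6*s + 10)^3

L{cos(t)} = s/(s^2 + 1).
Multiplying by e^(-3t) shifts s → s + 3, so L{exp(-3*t)*cos(t)} = (s + 3)/((s + 3)^2 + 1).
Then apply L{t^2·g(t)} = (-1)^2 d^2/ds^2[G(s)] with G(s) = (s + 3)/((s + 3)^2 + 1):
differentiating 2 times and applying the sign gives 2*(s + 3)*(s^2 + 6*s + 6)/(s^2 + 6*s + 10)^3.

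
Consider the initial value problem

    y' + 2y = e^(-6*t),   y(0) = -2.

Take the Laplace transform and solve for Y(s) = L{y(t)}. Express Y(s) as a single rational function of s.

Y(s) = (-2*s - 11)/(s^2 + 8*s + 12)

Take the Laplace transform of both sides.
The derivative rules (L{y'} = sY - y(0) = sY - (-2)) turn the left side into (s + 2)Y - (-2).
The right side is L{e^(-6*t)} = 1/(s + 6).
So (s + 2)Y = 1/(s + 6) + (-2).
Divide through and combine into a single rational function.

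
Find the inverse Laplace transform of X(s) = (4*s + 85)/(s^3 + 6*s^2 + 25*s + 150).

2*sin(5*t) - cos(5*t) + exp(-6*t)

Factor the denominator: s^3 + 6*s^2 + 25*s + 150 = (s + 6)*(s^2 + 25).
Partial fraction decomposition gives [1/(s + 6)] + [-s/(s^2 + 25)] + [10/(s^2 + 25)].
Invert each term: 1/(s + 6) ↔ e^(-6t); -1·s/(s^2 + 25) ↔ -cos(5t); 2·5/(s^2 + 25) ↔ 2sin(5t).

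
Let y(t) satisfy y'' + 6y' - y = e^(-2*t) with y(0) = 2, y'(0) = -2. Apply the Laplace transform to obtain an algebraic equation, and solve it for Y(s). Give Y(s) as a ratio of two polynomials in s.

Laplace-transform each side.
The derivative rules (L{y''} = s^2 Y - s·y(0) - y'(0) and L{y'} = sY - y(0), with y(0) = 2, y'(0) = -2) turn the left side into (s^2 + 6*s - 1)Y - (2*s + 10).
The right side is L{e^(-2*t)} = 1/(s + 2).
So (s^2 + 6*s - 1)Y = 1/(s + 2) + (2*s + 10).
Divide through and combine into a single rational function.

Y(s) = (2*s^2 + 14*s + 21)/(s^3 + 8*s^2 + 11*s - 2)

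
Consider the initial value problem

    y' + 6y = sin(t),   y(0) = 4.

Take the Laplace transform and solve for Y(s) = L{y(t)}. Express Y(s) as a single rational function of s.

Apply the Laplace transform to the equation.
The derivative rules (L{y'} = sY - y(0) = sY - 4) turn the left side into (s + 6)Y - (4).
The right side is L{sin(t)} = 1/(s^2 + 1).
So (s + 6)Y = 1/(s^2 + 1) + (4).
Solve for Y(s) and write it as one ratio of polynomials.

Y(s) = (4*s^2 + 5)/(s^3 + 6*s^2 + s + 6)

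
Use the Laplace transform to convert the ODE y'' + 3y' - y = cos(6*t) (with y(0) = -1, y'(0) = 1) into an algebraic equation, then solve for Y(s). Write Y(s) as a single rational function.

Laplace-transform each side.
With L{y''} = s^2 Y - s·y(0) - y'(0) and L{y'} = sY - y(0), with y(0) = -1, y'(0) = 1: the LHS transforms to (s^2 + 3*s - 1)Y - (-s - 2).
The right side is L{cos(6*t)} = s/(s^2 + 36).
So (s^2 + 3*s - 1)Y = s/(s^2 + 36) + (-s - 2).
Isolate Y and clear denominators.

Y(s) = (-s^3 - 2*s^2 - 35*s - 72)/(s^4 + 3*s^3 + 35*s^2 + 108*s - 36)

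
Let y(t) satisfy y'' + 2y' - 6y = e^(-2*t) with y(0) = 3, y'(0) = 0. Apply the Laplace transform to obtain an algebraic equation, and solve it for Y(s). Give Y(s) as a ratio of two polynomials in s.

Laplace-transform each side.
Using L{y''} = s^2 Y - s·y(0) - y'(0) and L{y'} = sY - y(0), with y(0) = 3, y'(0) = 0, the left side becomes (s^2 + 2*s - 6)Y - (3*s + 6).
The right side is L{e^(-2*t)} = 1/(s + 2).
So (s^2 + 2*s - 6)Y = 1/(s + 2) + (3*s + 6).
Divide through and combine into a single rational function.

Y(s) = (3*s^2 + 12*s + 13)/(s^3 + 4*s^2 - 2*s - 12)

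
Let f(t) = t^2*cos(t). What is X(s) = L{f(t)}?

X(s) = 2*s*(s^2 - 3)/(s^2 + 1)^3

L{cos(t)} = s/(s^2 + 1).
Then apply L{t^2·g(t)} = (-1)^2 d^2/ds^2[G(s)] with G(s) = s/(s^2 + 1):
differentiating 2 times and applying the sign gives 2*s*(s^2 - 3)/(s^2 + 1)^3.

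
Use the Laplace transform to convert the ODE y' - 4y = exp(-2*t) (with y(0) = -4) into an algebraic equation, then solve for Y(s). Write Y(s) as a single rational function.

Y(s) = (-4*s - 7)/(s^2 - 2*s - 8)

Transform both sides with L{·}.
Using L{y'} = sY - y(0) = sY - (-4), the left side becomes (s - 4)Y - (-4).
The right side is L{exp(-2*t)} = 1/(s + 2).
So (s - 4)Y = 1/(s + 2) + (-4).
Solve for Y(s) and write it as one ratio of polynomials.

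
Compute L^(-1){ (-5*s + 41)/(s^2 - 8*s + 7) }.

exp(7*t) - 6*exp(t)

Factor the denominator: s^2 - 8*s + 7 = (s - 7)*(s - 1).
Partial fraction decomposition gives [1/(s - 7)] + [-6/(s - 1)].
Invert each term: 1/(s - 7) ↔ e^(7t); -6/(s - 1) ↔ -6e^(t).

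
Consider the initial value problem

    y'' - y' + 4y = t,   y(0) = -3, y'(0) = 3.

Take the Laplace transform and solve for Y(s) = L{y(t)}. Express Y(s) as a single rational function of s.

Laplace-transform each side.
With L{y''} = s^2 Y - s·y(0) - y'(0) and L{y'} = sY - y(0), with y(0) = -3, y'(0) = 3: the LHS transforms to (s^2 - s + 4)Y - (-3*s + 6).
The right side is L{t} = s^(-2).
So (s^2 - s + 4)Y = s^(-2) + (-3*s + 6).
Isolate Y and clear denominators.

Y(s) = (-3*s^3 + 6*s^2 + 1)/(s^4 - s^3 + 4*s^2)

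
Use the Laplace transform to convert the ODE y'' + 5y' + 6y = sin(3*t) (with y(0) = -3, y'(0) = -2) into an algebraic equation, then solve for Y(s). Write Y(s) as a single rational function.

Take the Laplace transform of both sides.
With L{y''} = s^2 Y - s·y(0) - y'(0) and L{y'} = sY - y(0), with y(0) = -3, y'(0) = -2: the LHS transforms to (s^2 + 5*s + 6)Y - (-3*s - 17).
The right side is L{sin(3*t)} = 3/(s^2 + 9).
So (s^2 + 5*s + 6)Y = 3/(s^2 + 9) + (-3*s - 17).
Solve for Y(s) and write it as one ratio of polynomials.

Y(s) = (-3*s^3 - 17*s^2 - 27*s - 150)/(s^4 + 5*s^3 + 15*s^2 + 45*s + 54)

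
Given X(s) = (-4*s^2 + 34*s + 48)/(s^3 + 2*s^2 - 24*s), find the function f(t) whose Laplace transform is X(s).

Factor the denominator: s^3 + 2*s^2 - 24*s = s*(s - 4)*(s + 6).
Partial fraction decomposition gives [3/(s - 4)] + [-5/(s + 6)] + [-2/s].
Invert each term: 3/(s - 4) ↔ 3e^(4t); -5/(s + 6) ↔ -5e^(-6t); -2/(s - 0) ↔ -2e^(0t).

f(t) = 3*exp(4*t) - 2 - 5*exp(-6*t)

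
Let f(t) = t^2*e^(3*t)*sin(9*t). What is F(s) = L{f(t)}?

F(s) = 54*(s^2 - 6*s - 18)/(s^2 - 6*s + 90)^3

L{sin(9t)} = 9/(s^2 + 81).
Multiplying by e^(3t) shifts s → s - 3, so L{e^(3*t)*sin(9*t)} = 9/((s - 3)^2 + 81).
Then apply L{t^2·g(t)} = (-1)^2 d^2/ds^2[G(s)] with G(s) = 9/((s - 3)^2 + 81):
differentiating 2 times and applying the sign gives 54*(s^2 - 6*s - 18)/(s^2 - 6*s + 90)^3.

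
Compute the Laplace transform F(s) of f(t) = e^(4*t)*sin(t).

L{sin(t)} = 1/(s^2 + 1).
By the first shifting theorem, multiplying by e^(4t) replaces s with s - 4.

F(s) = 1/((s - 4)^2 + 1)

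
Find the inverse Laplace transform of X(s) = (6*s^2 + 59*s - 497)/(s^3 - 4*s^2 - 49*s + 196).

Factor the denominator: s^3 - 4*s^2 - 49*s + 196 = (s - 7)*(s - 4)*(s + 7).
Partial fraction decomposition gives [5/(s - 4)] + [5/(s - 7)] + [-4/(s + 7)].
Invert each term: 5/(s - 4) ↔ 5e^(4t); 5/(s - 7) ↔ 5e^(7t); -4/(s + 7) ↔ -4e^(-7t).

5*exp(7*t) + 5*exp(4*t) - 4*exp(-7*t)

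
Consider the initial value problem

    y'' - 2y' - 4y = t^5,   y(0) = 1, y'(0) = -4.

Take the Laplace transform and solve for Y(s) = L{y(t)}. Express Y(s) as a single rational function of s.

Take the Laplace transform of both sides.
Using L{y''} = s^2 Y - s·y(0) - y'(0) and L{y'} = sY - y(0), with y(0) = 1, y'(0) = -4, the left side becomes (s^2 - 2*s - 4)Y - (s - 6).
The right side is L{t^5} = 120/s^6.
So (s^2 - 2*s - 4)Y = 120/s^6 + (s - 6).
Solve for Y(s) and write it as one ratio of polynomials.

Y(s) = (s^7 - 6*s^6 + 120)/(s^8 - 2*s^7 - 4*s^6)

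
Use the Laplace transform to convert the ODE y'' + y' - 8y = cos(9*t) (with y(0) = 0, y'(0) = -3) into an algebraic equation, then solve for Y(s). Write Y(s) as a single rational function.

Laplace-transform each side.
With L{y''} = s^2 Y - s·y(0) - y'(0) and L{y'} = sY - y(0), with y(0) = 0, y'(0) = -3: the LHS transforms to (s^2 + s - 8)Y - (-3).
The right side is L{cos(9*t)} = s/(s^2 + 81).
So (s^2 + s - 8)Y = s/(s^2 + 81) + (-3).
Solve for Y(s) and write it as one ratio of polynomials.

Y(s) = (-3*s^2 + s - 243)/(s^4 + s^3 + 73*s^2 + 81*s - 648)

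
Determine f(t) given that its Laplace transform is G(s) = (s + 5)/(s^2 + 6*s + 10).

Complete the square in the denominator: s^2 + 6*s + 10 = (s + 3)^2 + 1^2.
Split the numerator to match: s + 5 = 1·(s + 3) + 2·1.
Invert each term: 1·(s + 3)/((s + 3)^2 + 1) ↔ e^(-3t)cos(t); 2·1/((s + 3)^2 + 1) ↔ 2e^(-3t)sin(t).

f(t) = 2*exp(-3*t)*sin(t) + exp(-3*t)*cos(t)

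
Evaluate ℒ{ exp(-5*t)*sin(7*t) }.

7/((s + 5)^2 + 49)

L{sin(7t)} = 7/(s^2 + 49).
By the first shifting theorem, multiplying by e^(-5t) replaces s with s + 5.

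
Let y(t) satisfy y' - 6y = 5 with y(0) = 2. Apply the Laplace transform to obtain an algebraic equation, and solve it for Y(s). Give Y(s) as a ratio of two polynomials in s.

Laplace-transform each side.
Using L{y'} = sY - y(0) = sY - 2, the left side becomes (s - 6)Y - (2).
The right side is L{5} = 5/s.
So (s - 6)Y = 5/s + (2).
Solve for Y(s) and write it as one ratio of polynomials.

Y(s) = (2*s + 5)/(s^2 - 6*s)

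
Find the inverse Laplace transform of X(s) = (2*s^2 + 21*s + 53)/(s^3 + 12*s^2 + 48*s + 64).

t^2*exp(-4*t)/2 + 5*t*exp(-4*t) + 2*exp(-4*t)

Factor the denominator: s^3 + 12*s^2 + 48*s + 64 = (s + 4)^3.
Partial fraction decomposition gives [2/(s + 4)] + [5/(s + 4)^2] + [(s + 4)^(-3)].
Invert each term: 2/(s + 4) ↔ 2e^(-4t); 5/(s + 4)^2 ↔ 5t·e^(-4t); 1/(s + 4)^3 ↔ (1/2)t^2·e^(-4t).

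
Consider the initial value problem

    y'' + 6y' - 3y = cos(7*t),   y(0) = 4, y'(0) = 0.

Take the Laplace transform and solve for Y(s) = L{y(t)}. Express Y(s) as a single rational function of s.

Take the Laplace transform of both sides.
Using L{y''} = s^2 Y - s·y(0) - y'(0) and L{y'} = sY - y(0), with y(0) = 4, y'(0) = 0, the left side becomes (s^2 + 6*s - 3)Y - (4*s + 24).
The right side is L{cos(7*t)} = s/(s^2 + 49).
So (s^2 + 6*s - 3)Y = s/(s^2 + 49) + (4*s + 24).
Solve for Y(s) and write it as one ratio of polynomials.

Y(s) = (4*s^3 + 24*s^2 + 197*s + 1176)/(s^4 + 6*s^3 + 46*s^2 + 294*s - 147)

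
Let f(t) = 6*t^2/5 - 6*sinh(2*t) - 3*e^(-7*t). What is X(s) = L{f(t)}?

X(s) = -12/(s^2 - 4) - 3/(s + 7) + 12/(5*s^3)

By linearity of the Laplace transform, transform each term separately.
(6/5)·[L{t^2} = 2!/s^3 = 2/s^3]; (-3)·[L{e^(-7t)} = 1/(s + 7)]; (-6)·[L{sinh(2t)} = 2/(s^2 - 4)].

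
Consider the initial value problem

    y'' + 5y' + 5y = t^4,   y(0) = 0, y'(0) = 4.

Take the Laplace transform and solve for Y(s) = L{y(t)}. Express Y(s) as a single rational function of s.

Y(s) = (4*s^5 + 24)/(s^7 + 5*s^6 + 5*s^5)

Laplace-transform each side.
Using L{y''} = s^2 Y - s·y(0) - y'(0) and L{y'} = sY - y(0), with y(0) = 0, y'(0) = 4, the left side becomes (s^2 + 5*s + 5)Y - (4).
The right side is L{t^4} = 24/s^5.
So (s^2 + 5*s + 5)Y = 24/s^5 + (4).
Solve for Y(s) and write it as one ratio of polynomials.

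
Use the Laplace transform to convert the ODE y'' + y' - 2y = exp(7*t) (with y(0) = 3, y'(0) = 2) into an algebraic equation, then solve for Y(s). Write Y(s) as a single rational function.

Y(s) = (3*s^2 - 16*s - 34)/(s^3 - 6*s^2 - 9*s + 14)

Take the Laplace transform of both sides.
Using L{y''} = s^2 Y - s·y(0) - y'(0) and L{y'} = sY - y(0), with y(0) = 3, y'(0) = 2, the left side becomes (s^2 + s - 2)Y - (3*s + 5).
The right side is L{exp(7*t)} = 1/(s - 7).
So (s^2 + s - 2)Y = 1/(s - 7) + (3*s + 5).
Divide through and combine into a single rational function.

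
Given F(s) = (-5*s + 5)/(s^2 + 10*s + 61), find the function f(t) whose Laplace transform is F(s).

Complete the square in the denominator: s^2 + 10*s + 61 = (s + 5)^2 + 6^2.
Split the numerator to match: -5*s + 5 = -5·(s + 5) + 5·6.
Invert each term: -5·(s + 5)/((s + 5)^2 + 36) ↔ -5e^(-5t)cos(6t); 5·6/((s + 5)^2 + 36) ↔ 5e^(-5t)sin(6t).

f(t) = 5*exp(-5*t)*sin(6*t) - 5*exp(-5*t)*cos(6*t)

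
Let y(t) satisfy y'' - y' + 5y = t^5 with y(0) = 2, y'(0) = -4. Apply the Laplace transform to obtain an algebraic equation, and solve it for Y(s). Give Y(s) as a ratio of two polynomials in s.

Y(s) = (2*s^7 - 6*s^6 + 120)/(s^8 - s^7 + 5*s^6)

Transform both sides with L{·}.
Using L{y''} = s^2 Y - s·y(0) - y'(0) and L{y'} = sY - y(0), with y(0) = 2, y'(0) = -4, the left side becomes (s^2 - s + 5)Y - (2*s - 6).
The right side is L{t^5} = 120/s^6.
So (s^2 - s + 5)Y = 120/s^6 + (2*s - 6).
Isolate Y and clear denominators.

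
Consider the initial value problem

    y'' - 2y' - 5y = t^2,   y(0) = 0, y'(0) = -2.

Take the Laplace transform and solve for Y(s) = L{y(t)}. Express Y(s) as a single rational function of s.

Take the Laplace transform of both sides.
The derivative rules (L{y''} = s^2 Y - s·y(0) - y'(0) and L{y'} = sY - y(0), with y(0) = 0, y'(0) = -2) turn the left side into (s^2 - 2*s - 5)Y - (-2).
The right side is L{t^2} = 2/s^3.
So (s^2 - 2*s - 5)Y = 2/s^3 + (-2).
Isolate Y and clear denominators.

Y(s) = (-2*s^3 + 2)/(s^5 - 2*s^4 - 5*s^3)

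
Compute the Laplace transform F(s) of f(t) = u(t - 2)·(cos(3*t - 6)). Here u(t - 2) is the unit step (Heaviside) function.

By the second shifting theorem, L{u(t - c)·g(t - c)} = e^(-cs)·G(s) with c = 2 and G(s) = L{g(t)}.
L{cos(3t)} = s/(s^2 + 9).

F(s) = s*exp(-2*s)/(s^2 + 9)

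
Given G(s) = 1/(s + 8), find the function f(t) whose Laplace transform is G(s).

f(t) = exp(-8*t)

Since L{e^(-8t)} = 1/(s + 8), the inverse is e^(-8*t).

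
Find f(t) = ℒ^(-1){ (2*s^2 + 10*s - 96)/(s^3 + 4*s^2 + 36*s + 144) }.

Factor the denominator: s^3 + 4*s^2 + 36*s + 144 = (s + 4)*(s^2 + 36).
Partial fraction decomposition gives [-2/(s + 4)] + [4*s/(s^2 + 36)] + [-6/(s^2 + 36)].
Invert each term: -2/(s + 4) ↔ -2e^(-4t); 4·s/(s^2 + 36) ↔ 4cos(6t); -1·6/(s^2 + 36) ↔ -sin(6t).

f(t) = -sin(6*t) + 4*cos(6*t) - 2*exp(-4*t)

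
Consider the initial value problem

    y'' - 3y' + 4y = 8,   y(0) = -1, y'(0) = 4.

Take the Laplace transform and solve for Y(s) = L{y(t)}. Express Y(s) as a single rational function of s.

Y(s) = (-s^2 + 7*s + 8)/(s^3 - 3*s^2 + 4*s)

Laplace-transform each side.
Using L{y''} = s^2 Y - s·y(0) - y'(0) and L{y'} = sY - y(0), with y(0) = -1, y'(0) = 4, the left side becomes (s^2 - 3*s + 4)Y - (-s + 7).
The right side is L{8} = 8/s.
So (s^2 - 3*s + 4)Y = 8/s + (-s + 7).
Divide through and combine into a single rational function.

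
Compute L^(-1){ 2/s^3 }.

Since L{t^2} = 2!/s^3 = 2/s^3, the inverse is t^2.

t^2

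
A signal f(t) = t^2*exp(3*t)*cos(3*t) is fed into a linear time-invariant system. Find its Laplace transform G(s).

G(s) = 2*(s - 3)*(s^2 - 6*s - 18)/(s^2 - 6*s + 18)^3

L{cos(3t)} = s/(s^2 + 9).
Multiplying by e^(3t) shifts s → s - 3, so L{exp(3*t)*cos(3*t)} = (s - 3)/((s - 3)^2 + 9).
Then apply L{t^2·g(t)} = (-1)^2 d^2/ds^2[H(s)] with H(s) = (s - 3)/((s - 3)^2 + 9):
differentiating 2 times and applying the sign gives 2*(s - 3)*(s^2 - 6*s - 18)/(s^2 - 6*s + 18)^3.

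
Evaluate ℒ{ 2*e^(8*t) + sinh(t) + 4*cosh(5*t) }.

By linearity of the Laplace transform, transform each term separately.
L{sinh(t)} = 1/(s^2 - 1); (4)·[L{cosh(5t)} = s/(s^2 - 25)]; (2)·[L{e^(8t)} = 1/(s - 8)].

4*s/(s^2 - 25) + 1/(s^2 - 1) + 2/(s - 8)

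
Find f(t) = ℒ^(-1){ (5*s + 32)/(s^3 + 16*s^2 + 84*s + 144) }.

f(t) = -t*exp(-6*t) + 3*exp(-4*t) - 3*exp(-6*t)

Factor the denominator: s^3 + 16*s^2 + 84*s + 144 = (s + 4)*(s + 6)^2.
Partial fraction decomposition gives [-3/(s + 6)] + [-1/(s + 6)^2] + [3/(s + 4)].
Invert each term: -3/(s + 6) ↔ -3e^(-6t); -1/(s + 6)^2 ↔ -t·e^(-6t); 3/(s + 4) ↔ 3e^(-4t).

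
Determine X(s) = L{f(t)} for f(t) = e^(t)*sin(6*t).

X(s) = 6/((s - 1)^2 + 36)

L{sin(6t)} = 6/(s^2 + 36).
By the first shifting theorem, multiplying by e^(t) replaces s with s - 1.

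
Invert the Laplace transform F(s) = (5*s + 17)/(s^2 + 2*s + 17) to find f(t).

f(t) = 3*exp(-t)*sin(4*t) + 5*exp(-t)*cos(4*t)

Complete the square in the denominator: s^2 + 2*s + 17 = (s + 1)^2 + 4^2.
Split the numerator to match: 5*s + 17 = 5·(s + 1) + 3·4.
Invert each term: 5·(s + 1)/((s + 1)^2 + 16) ↔ 5e^(-t)cos(4t); 3·4/((s + 1)^2 + 16) ↔ 3e^(-t)sin(4t).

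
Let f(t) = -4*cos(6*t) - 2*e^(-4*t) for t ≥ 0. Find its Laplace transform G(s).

Apply the Laplace transform termwise.
(-4)·[L{cos(6t)} = s/(s^2 + 36)]; (-2)·[L{e^(-4t)} = 1/(s + 4)].

G(s) = -4*s/(s^2 + 36) - 2/(s + 4)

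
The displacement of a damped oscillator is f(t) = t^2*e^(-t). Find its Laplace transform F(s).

L{e^(-t)} = 1/(s + 1).
Then apply L{t^2·g(t)} = (-1)^2 d^2/ds^2[G(s)] with G(s) = 1/(s + 1):
differentiating 2 times and applying the sign gives 2/(s + 1)^3.

F(s) = 2/(s + 1)^3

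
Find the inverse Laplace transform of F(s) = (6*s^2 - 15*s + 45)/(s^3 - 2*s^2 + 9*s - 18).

Factor the denominator: s^3 - 2*s^2 + 9*s - 18 = (s - 2)*(s^2 + 9).
Partial fraction decomposition gives [3/(s - 2)] + [3*s/(s^2 + 9)] + [-9/(s^2 + 9)].
Invert each term: 3/(s - 2) ↔ 3e^(2t); 3·s/(s^2 + 9) ↔ 3cos(3t); -3·3/(s^2 + 9) ↔ -3sin(3t).

3*exp(2*t) - 3*sin(3*t) + 3*cos(3*t)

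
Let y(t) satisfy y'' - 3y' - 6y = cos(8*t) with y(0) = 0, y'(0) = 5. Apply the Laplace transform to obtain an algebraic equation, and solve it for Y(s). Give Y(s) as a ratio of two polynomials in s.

Apply the Laplace transform to the equation.
The derivative rules (L{y''} = s^2 Y - s·y(0) - y'(0) and L{y'} = sY - y(0), with y(0) = 0, y'(0) = 5) turn the left side into (s^2 - 3*s - 6)Y - (5).
The right side is L{cos(8*t)} = s/(s^2 + 64).
So (s^2 - 3*s - 6)Y = s/(s^2 + 64) + (5).
Divide through and combine into a single rational function.

Y(s) = (5*s^2 + s + 320)/(s^4 - 3*s^3 + 58*s^2 - 192*s - 384)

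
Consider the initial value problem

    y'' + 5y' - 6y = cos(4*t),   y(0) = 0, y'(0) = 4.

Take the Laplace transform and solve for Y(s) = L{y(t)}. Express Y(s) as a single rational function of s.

Y(s) = (4*s^2 + s + 64)/(s^4 + 5*s^3 + 10*s^2 + 80*s - 96)

Apply the Laplace transform to the equation.
The derivative rules (L{y''} = s^2 Y - s·y(0) - y'(0) and L{y'} = sY - y(0), with y(0) = 0, y'(0) = 4) turn the left side into (s^2 + 5*s - 6)Y - (4).
The right side is L{cos(4*t)} = s/(s^2 + 16).
So (s^2 + 5*s - 6)Y = s/(s^2 + 16) + (4).
Divide through and combine into a single rational function.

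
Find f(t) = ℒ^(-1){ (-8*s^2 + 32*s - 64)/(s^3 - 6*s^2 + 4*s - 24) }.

f(t) = -4*exp(6*t) + 4*sin(2*t) - 4*cos(2*t)

Factor the denominator: s^3 - 6*s^2 + 4*s - 24 = (s - 6)*(s^2 + 4).
Partial fraction decomposition gives [-4/(s - 6)] + [-4*s/(s^2 + 4)] + [8/(s^2 + 4)].
Invert each term: -4/(s - 6) ↔ -4e^(6t); -4·s/(s^2 + 4) ↔ -4cos(2t); 4·2/(s^2 + 4) ↔ 4sin(2t).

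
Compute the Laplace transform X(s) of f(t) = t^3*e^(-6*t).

X(s) = 6/(s + 6)^4

L{t^3} = 3!/s^4 = 6/s^4.
By the first shifting theorem, multiplying by e^(-6t) replaces s with s + 6.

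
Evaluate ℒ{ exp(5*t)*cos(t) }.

(s - 5)/((s - 5)^2 + 1)

L{cos(t)} = s/(s^2 + 1).
By the first shifting theorem, multiplying by e^(5t) replaces s with s - 5.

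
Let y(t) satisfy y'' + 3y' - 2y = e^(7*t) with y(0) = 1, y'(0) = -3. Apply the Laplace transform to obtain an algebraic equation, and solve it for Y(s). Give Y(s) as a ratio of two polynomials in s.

Laplace-transform each side.
With L{y''} = s^2 Y - s·y(0) - y'(0) and L{y'} = sY - y(0), with y(0) = 1, y'(0) = -3: the LHS transforms to (s^2 + 3*s - 2)Y - (s).
The right side is L{e^(7*t)} = 1/(s - 7).
So (s^2 + 3*s - 2)Y = 1/(s - 7) + (s).
Isolate Y and clear denominators.

Y(s) = (s^2 - 7*s + 1)/(s^3 - 4*s^2 - 23*s + 14)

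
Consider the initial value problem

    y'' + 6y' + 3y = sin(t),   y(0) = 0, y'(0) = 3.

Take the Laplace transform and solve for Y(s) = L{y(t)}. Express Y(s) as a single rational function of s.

Apply the Laplace transform to the equation.
The derivative rules (L{y''} = s^2 Y - s·y(0) - y'(0) and L{y'} = sY - y(0), with y(0) = 0, y'(0) = 3) turn the left side into (s^2 + 6*s + 3)Y - (3).
The right side is L{sin(t)} = 1/(s^2 + 1).
So (s^2 + 6*s + 3)Y = 1/(s^2 + 1) + (3).
Isolate Y and clear denominators.

Y(s) = (3*s^2 + 4)/(s^4 + 6*s^3 + 4*s^2 + 6*s + 3)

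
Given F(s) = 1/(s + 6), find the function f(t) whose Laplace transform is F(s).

f(t) = exp(-6*t)

Since L{e^(-6t)} = 1/(s + 6), the inverse is e^(-6*t).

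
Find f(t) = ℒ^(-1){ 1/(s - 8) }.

f(t) = exp(8*t)

Since L{e^(8t)} = 1/(s - 8), the inverse is e^(8*t).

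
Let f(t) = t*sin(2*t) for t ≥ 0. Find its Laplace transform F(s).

F(s) = 4*s/(s^2 + 4)^2

L{sin(2t)} = 2/(s^2 + 4).
Then apply L{t·g(t)} = -d/ds[G(s)] with G(s) = 2/(s^2 + 4):
differentiating 1 time and applying the sign gives 4*s/(s^2 + 4)^2.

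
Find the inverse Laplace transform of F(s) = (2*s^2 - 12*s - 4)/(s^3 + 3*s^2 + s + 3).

-3*sin(t) - 3*cos(t) + 5*exp(-3*t)

Factor the denominator: s^3 + 3*s^2 + s + 3 = (s + 3)*(s^2 + 1).
Partial fraction decomposition gives [5/(s + 3)] + [-3*s/(s^2 + 1)] + [-3/(s^2 + 1)].
Invert each term: 5/(s + 3) ↔ 5e^(-3t); -3·s/(s^2 + 1) ↔ -3cos(t); -3·1/(s^2 + 1) ↔ -3sin(t).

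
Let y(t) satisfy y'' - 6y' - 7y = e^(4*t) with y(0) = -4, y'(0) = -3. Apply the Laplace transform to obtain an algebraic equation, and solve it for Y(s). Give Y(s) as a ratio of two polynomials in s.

Y(s) = (-4*s^2 + 37*s - 83)/(s^3 - 10*s^2 + 17*s + 28)

Take the Laplace transform of both sides.
The derivative rules (L{y''} = s^2 Y - s·y(0) - y'(0) and L{y'} = sY - y(0), with y(0) = -4, y'(0) = -3) turn the left side into (s^2 - 6*s - 7)Y - (-4*s + 21).
The right side is L{e^(4*t)} = 1/(s - 4).
So (s^2 - 6*s - 7)Y = 1/(s - 4) + (-4*s + 21).
Divide through and combine into a single rational function.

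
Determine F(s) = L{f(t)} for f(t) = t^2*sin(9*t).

L{sin(9t)} = 9/(s^2 + 81).
Then apply L{t^2·g(t)} = (-1)^2 d^2/ds^2[G(s)] with G(s) = 9/(s^2 + 81):
differentiating 2 times and applying the sign gives 54*(s^2 - 27)/(s^2 + 81)^3.

F(s) = 54*(s^2 - 27)/(s^2 + 81)^3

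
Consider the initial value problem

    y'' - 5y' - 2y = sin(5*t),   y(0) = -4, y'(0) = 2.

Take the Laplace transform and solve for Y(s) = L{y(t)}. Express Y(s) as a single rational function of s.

Y(s) = (-4*s^3 + 22*s^2 - 100*s + 555)/(s^4 - 5*s^3 + 23*s^2 - 125*s - 50)

Apply the Laplace transform to the equation.
With L{y''} = s^2 Y - s·y(0) - y'(0) and L{y'} = sY - y(0), with y(0) = -4, y'(0) = 2: the LHS transforms to (s^2 - 5*s - 2)Y - (-4*s + 22).
The right side is L{sin(5*t)} = 5/(s^2 + 25).
So (s^2 - 5*s - 2)Y = 5/(s^2 + 25) + (-4*s + 22).
Divide through and combine into a single rational function.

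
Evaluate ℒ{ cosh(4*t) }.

L{cosh(4t)} = s/(s^2 - 16).

s/(s^2 - 16)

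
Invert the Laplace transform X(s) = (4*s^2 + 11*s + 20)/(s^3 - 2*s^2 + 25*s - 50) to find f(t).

f(t) = 2*exp(2*t) + 3*sin(5*t) + 2*cos(5*t)

Factor the denominator: s^3 - 2*s^2 + 25*s - 50 = (s - 2)*(s^2 + 25).
Partial fraction decomposition gives [2/(s - 2)] + [2*s/(s^2 + 25)] + [15/(s^2 + 25)].
Invert each term: 2/(s - 2) ↔ 2e^(2t); 2·s/(s^2 + 25) ↔ 2cos(5t); 3·5/(s^2 + 25) ↔ 3sin(5t).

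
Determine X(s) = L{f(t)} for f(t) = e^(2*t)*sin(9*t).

L{sin(9t)} = 9/(s^2 + 81).
By the first shifting theorem, multiplying by e^(2t) replaces s with s - 2.

X(s) = 9/((s - 2)^2 + 81)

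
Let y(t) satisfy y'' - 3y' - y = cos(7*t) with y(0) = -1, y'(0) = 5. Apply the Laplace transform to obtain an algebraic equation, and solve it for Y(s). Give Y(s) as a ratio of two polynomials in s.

Y(s) = (-s^3 + 8*s^2 - 48*s + 392)/(s^4 - 3*s^3 + 48*s^2 - 147*s - 49)

Take the Laplace transform of both sides.
Using L{y''} = s^2 Y - s·y(0) - y'(0) and L{y'} = sY - y(0), with y(0) = -1, y'(0) = 5, the left side becomes (s^2 - 3*s - 1)Y - (-s + 8).
The right side is L{cos(7*t)} = s/(s^2 + 49).
So (s^2 - 3*s - 1)Y = s/(s^2 + 49) + (-s + 8).
Isolate Y and clear denominators.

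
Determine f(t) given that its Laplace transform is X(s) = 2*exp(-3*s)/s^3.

f(t) = Heaviside(t - 3)*((t - 3)^2)

The factor e^(-3s) signals a time shift by c = 3 (second shifting theorem).
L{t^2} = 2!/s^3 = 2/s^3, so L^-1{2/s^3} = t^2.
Hence the inverse is u(t - 3) times that function evaluated at t - 3.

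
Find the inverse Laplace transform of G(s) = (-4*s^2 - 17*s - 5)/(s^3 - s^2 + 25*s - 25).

-exp(t) - 4*sin(5*t) - 3*cos(5*t)

Factor the denominator: s^3 - s^2 + 25*s - 25 = (s - 1)*(s^2 + 25).
Partial fraction decomposition gives [-1/(s - 1)] + [-3*s/(s^2 + 25)] + [-20/(s^2 + 25)].
Invert each term: -1/(s - 1) ↔ -e^(t); -3·s/(s^2 + 25) ↔ -3cos(5t); -4·5/(s^2 + 25) ↔ -4sin(5t).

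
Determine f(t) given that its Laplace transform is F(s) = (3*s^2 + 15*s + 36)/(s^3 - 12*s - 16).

f(t) = -3*t*exp(-2*t) + 4*exp(4*t) - exp(-2*t)

Factor the denominator: s^3 - 12*s - 16 = (s - 4)*(s + 2)^2.
Partial fraction decomposition gives [-1/(s + 2)] + [-3/(s + 2)^2] + [4/(s - 4)].
Invert each term: -1/(s + 2) ↔ -e^(-2t); -3/(s + 2)^2 ↔ -3t·e^(-2t); 4/(s - 4) ↔ 4e^(4t).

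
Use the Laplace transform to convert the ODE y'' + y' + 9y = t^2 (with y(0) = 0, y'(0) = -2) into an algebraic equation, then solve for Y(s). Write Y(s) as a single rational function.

Laplace-transform each side.
The derivative rules (L{y''} = s^2 Y - s·y(0) - y'(0) and L{y'} = sY - y(0), with y(0) = 0, y'(0) = -2) turn the left side into (s^2 + s + 9)Y - (-2).
The right side is L{t^2} = 2/s^3.
So (s^2 + s + 9)Y = 2/s^3 + (-2).
Isolate Y and clear denominators.

Y(s) = (-2*s^3 + 2)/(s^5 + s^4 + 9*s^3)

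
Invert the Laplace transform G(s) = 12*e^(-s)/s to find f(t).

f(t) = Heaviside(t - 1)*(12)

The factor e^(-s) signals a time shift by c = 1 (second shifting theorem).
L{12} = 12/s, so L^-1{12/s} = 12.
Hence the inverse is u(t - 1) times that function evaluated at t - 1.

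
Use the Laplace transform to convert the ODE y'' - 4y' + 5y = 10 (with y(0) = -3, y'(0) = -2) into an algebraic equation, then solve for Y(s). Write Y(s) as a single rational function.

Y(s) = (-3*s^2 + 10*s + 10)/(s^3 - 4*s^2 + 5*s)

Apply the Laplace transform to the equation.
Using L{y''} = s^2 Y - s·y(0) - y'(0) and L{y'} = sY - y(0), with y(0) = -3, y'(0) = -2, the left side becomes (s^2 - 4*s + 5)Y - (-3*s + 10).
The right side is L{10} = 10/s.
So (s^2 - 4*s + 5)Y = 10/s + (-3*s + 10).
Isolate Y and clear denominators.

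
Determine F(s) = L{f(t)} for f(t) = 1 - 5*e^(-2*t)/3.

F(s) = -5/(3*(s + 2)) + 1/s

The transform is linear, so treat each term independently.
L{1} = 1/s; (-5/3)·[L{e^(-2t)} = 1/(s + 2)].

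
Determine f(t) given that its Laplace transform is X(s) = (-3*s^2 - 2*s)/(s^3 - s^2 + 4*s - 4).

f(t) = -exp(t) - 2*sin(2*t) - 2*cos(2*t)

Factor the denominator: s^3 - s^2 + 4*s - 4 = (s - 1)*(s^2 + 4).
Partial fraction decomposition gives [-1/(s - 1)] + [-2*s/(s^2 + 4)] + [-4/(s^2 + 4)].
Invert each term: -1/(s - 1) ↔ -e^(t); -2·s/(s^2 + 4) ↔ -2cos(2t); -2·2/(s^2 + 4) ↔ -2sin(2t).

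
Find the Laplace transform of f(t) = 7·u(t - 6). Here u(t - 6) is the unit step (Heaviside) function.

7*exp(-6*s)/s

By the second shifting theorem, L{u(t - c)·g(t - c)} = e^(-cs)·G(s) with c = 6 and G(s) = L{g(t)}.
L{7} = 7/s.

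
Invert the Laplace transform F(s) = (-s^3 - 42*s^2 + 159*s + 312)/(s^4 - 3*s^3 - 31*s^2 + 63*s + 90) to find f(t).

f(t) = -2*exp(6*t) - 4*exp(3*t) + exp(-t) + 4*exp(-5*t)

Factor the denominator: s^4 - 3*s^3 - 31*s^2 + 63*s + 90 = (s - 6)*(s - 3)*(s + 1)*(s + 5).
Partial fraction decomposition gives [1/(s + 1)] + [-4/(s - 3)] + [-2/(s - 6)] + [4/(s + 5)].
Invert each term: 1/(s + 1) ↔ e^(-t); -4/(s - 3) ↔ -4e^(3t); -2/(s - 6) ↔ -2e^(6t); 4/(s + 5) ↔ 4e^(-5t).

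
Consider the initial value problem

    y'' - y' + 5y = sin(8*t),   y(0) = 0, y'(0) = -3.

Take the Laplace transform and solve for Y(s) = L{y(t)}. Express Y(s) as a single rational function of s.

Y(s) = (-3*s^2 - 184)/(s^4 - s^3 + 69*s^2 - 64*s + 320)

Laplace-transform each side.
With L{y''} = s^2 Y - s·y(0) - y'(0) and L{y'} = sY - y(0), with y(0) = 0, y'(0) = -3: the LHS transforms to (s^2 - s + 5)Y - (-3).
The right side is L{sin(8*t)} = 8/(s^2 + 64).
So (s^2 - s + 5)Y = 8/(s^2 + 64) + (-3).
Solve for Y(s) and write it as one ratio of polynomials.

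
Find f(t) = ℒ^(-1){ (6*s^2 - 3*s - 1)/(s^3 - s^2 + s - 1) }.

Factor the denominator: s^3 - s^2 + s - 1 = (s - 1)*(s^2 + 1).
Partial fraction decomposition gives [1/(s - 1)] + [5*s/(s^2 + 1)] + [2/(s^2 + 1)].
Invert each term: 1/(s - 1) ↔ e^(t); 5·s/(s^2 + 1) ↔ 5cos(t); 2·1/(s^2 + 1) ↔ 2sin(t).

f(t) = exp(t) + 2*sin(t) + 5*cos(t)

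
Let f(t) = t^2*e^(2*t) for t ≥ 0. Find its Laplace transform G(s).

G(s) = 2/(s - 2)^3

L{e^(2t)} = 1/(s - 2).
Then apply L{t^2·g(t)} = (-1)^2 d^2/ds^2[H(s)] with H(s) = 1/(s - 2):
differentiating 2 times and applying the sign gives 2/(s - 2)^3.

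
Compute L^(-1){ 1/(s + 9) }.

exp(-9*t)

Since L{e^(-9t)} = 1/(s + 9), the inverse is e^(-9*t).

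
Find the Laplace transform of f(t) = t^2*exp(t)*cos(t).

2*(s - 1)*(s^2 - 2*s - 2)/(s^2 - 2*s + 2)^3

L{cos(t)} = s/(s^2 + 1).
Multiplying by e^(t) shifts s → s - 1, so L{exp(t)*cos(t)} = (s - 1)/((s - 1)^2 + 1).
Then apply L{t^2·g(t)} = (-1)^2 d^2/ds^2[G(s)] with G(s) = (s - 1)/((s - 1)^2 + 1):
differentiating 2 times and applying the sign gives 2*(s - 1)*(s^2 - 2*s - 2)/(s^2 - 2*s + 2)^3.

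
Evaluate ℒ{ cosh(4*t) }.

s/(s^2 - 16)

L{cosh(4t)} = s/(s^2 - 16).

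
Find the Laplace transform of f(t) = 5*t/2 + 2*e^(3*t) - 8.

By linearity of the Laplace transform, transform each term separately.
L{-8} = -8/s; (2)·[L{e^(3t)} = 1/(s - 3)]; (5/2)·[L{t} = 1!/s^2 = 1/s^2].

2/(s - 3) - 8/s + 5/(2*s^2)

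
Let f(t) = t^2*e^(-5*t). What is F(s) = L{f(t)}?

F(s) = 2/(s + 5)^3

L{e^(-5t)} = 1/(s + 5).
Then apply L{t^2·g(t)} = (-1)^2 d^2/ds^2[G(s)] with G(s) = 1/(s + 5):
differentiating 2 times and applying the sign gives 2/(s + 5)^3.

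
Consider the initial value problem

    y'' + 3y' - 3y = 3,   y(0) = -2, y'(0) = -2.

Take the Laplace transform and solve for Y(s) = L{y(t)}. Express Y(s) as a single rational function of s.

Take the Laplace transform of both sides.
The derivative rules (L{y''} = s^2 Y - s·y(0) - y'(0) and L{y'} = sY - y(0), with y(0) = -2, y'(0) = -2) turn the left side into (s^2 + 3*s - 3)Y - (-2*s - 8).
The right side is L{3} = 3/s.
So (s^2 + 3*s - 3)Y = 3/s + (-2*s - 8).
Divide through and combine into a single rational function.

Y(s) = (-2*s^2 - 8*s + 3)/(s^3 + 3*s^2 - 3*s)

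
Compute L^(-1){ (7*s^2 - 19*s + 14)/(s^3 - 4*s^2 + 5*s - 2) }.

-2*t*exp(t) + 4*exp(2*t) + 3*exp(t)

Factor the denominator: s^3 - 4*s^2 + 5*s - 2 = (s - 2)*(s - 1)^2.
Partial fraction decomposition gives [3/(s - 1)] + [-2/(s - 1)^2] + [4/(s - 2)].
Invert each term: 3/(s - 1) ↔ 3e^(t); -2/(s - 1)^2 ↔ -2t·e^(t); 4/(s - 2) ↔ 4e^(2t).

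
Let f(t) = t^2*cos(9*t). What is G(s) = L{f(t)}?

L{cos(9t)} = s/(s^2 + 81).
Then apply L{t^2·g(t)} = (-1)^2 d^2/ds^2[H(s)] with H(s) = s/(s^2 + 81):
differentiating 2 times and applying the sign gives 2*s*(s^2 - 243)/(s^2 + 81)^3.

G(s) = 2*s*(s^2 - 243)/(s^2 + 81)^3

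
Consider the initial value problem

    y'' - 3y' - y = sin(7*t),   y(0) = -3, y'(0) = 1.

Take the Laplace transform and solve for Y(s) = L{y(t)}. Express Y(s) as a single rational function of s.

Y(s) = (-3*s^3 + 10*s^2 - 147*s + 497)/(s^4 - 3*s^3 + 48*s^2 - 147*s - 49)

Take the Laplace transform of both sides.
Using L{y''} = s^2 Y - s·y(0) - y'(0) and L{y'} = sY - y(0), with y(0) = -3, y'(0) = 1, the left side becomes (s^2 - 3*s - 1)Y - (-3*s + 10).
The right side is L{sin(7*t)} = 7/(s^2 + 49).
So (s^2 - 3*s - 1)Y = 7/(s^2 + 49) + (-3*s + 10).
Divide through and combine into a single rational function.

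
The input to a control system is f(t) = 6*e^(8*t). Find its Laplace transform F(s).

L{6} = 6/s.
By the first shifting theorem, multiplying by e^(8t) replaces s with s - 8.

F(s) = 6/(s - 8)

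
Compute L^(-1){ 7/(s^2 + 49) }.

Since L{sin(7t)} = 7/(s^2 + 49), the inverse is sin(7*t).

sin(7*t)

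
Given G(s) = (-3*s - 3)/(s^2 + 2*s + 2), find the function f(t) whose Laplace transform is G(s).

f(t) = -3*exp(-t)*cos(t)

Rewrite the denominator: s^2 + 2*s + 2 = (s + 1)^2 + 1.
The form in (s + 1) signals a first-shifting-theorem factor e^(-t).
Since L{cos(t)} = s/(s^2 + 1), the inverse is e^(-t)*cos(t), scaled by -3.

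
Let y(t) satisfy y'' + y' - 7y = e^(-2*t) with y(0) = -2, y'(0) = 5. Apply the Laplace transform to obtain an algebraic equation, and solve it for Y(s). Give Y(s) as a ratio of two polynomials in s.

Y(s) = (-2*s^2 - s + 7)/(s^3 + 3*s^2 - 5*s - 14)

Apply the Laplace transform to the equation.
With L{y''} = s^2 Y - s·y(0) - y'(0) and L{y'} = sY - y(0), with y(0) = -2, y'(0) = 5: the LHS transforms to (s^2 + s - 7)Y - (-2*s + 3).
The right side is L{e^(-2*t)} = 1/(s + 2).
So (s^2 + s - 7)Y = 1/(s + 2) + (-2*s + 3).
Divide through and combine into a single rational function.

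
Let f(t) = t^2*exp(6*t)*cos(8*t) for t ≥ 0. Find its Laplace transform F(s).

F(s) = 2*(s - 6)*(s^2 - 12*s - 156)/(s^2 - 12*s + 100)^3

L{cos(8t)} = s/(s^2 + 64).
Multiplying by e^(6t) shifts s → s - 6, so L{exp(6*t)*cos(8*t)} = (s - 6)/((s - 6)^2 + 64).
Then apply L{t^2·g(t)} = (-1)^2 d^2/ds^2[G(s)] with G(s) = (s - 6)/((s - 6)^2 + 64):
differentiating 2 times and applying the sign gives 2*(s - 6)*(s^2 - 12*s - 156)/(s^2 - 12*s + 100)^3.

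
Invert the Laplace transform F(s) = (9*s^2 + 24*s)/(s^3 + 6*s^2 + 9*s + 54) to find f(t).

Factor the denominator: s^3 + 6*s^2 + 9*s + 54 = (s + 6)*(s^2 + 9).
Partial fraction decomposition gives [4/(s + 6)] + [5*s/(s^2 + 9)] + [-6/(s^2 + 9)].
Invert each term: 4/(s + 6) ↔ 4e^(-6t); 5·s/(s^2 + 9) ↔ 5cos(3t); -2·3/(s^2 + 9) ↔ -2sin(3t).

f(t) = -2*sin(3*t) + 5*cos(3*t) + 4*exp(-6*t)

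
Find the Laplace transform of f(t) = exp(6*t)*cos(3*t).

L{cos(3t)} = s/(s^2 + 9).
By the first shifting theorem, multiplying by e^(6t) replaces s with s - 6.

(s - 6)/((s - 6)^2 + 9)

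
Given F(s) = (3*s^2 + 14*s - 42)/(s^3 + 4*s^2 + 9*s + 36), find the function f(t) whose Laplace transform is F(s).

f(t) = -2*sin(3*t) + 5*cos(3*t) - 2*exp(-4*t)

Factor the denominator: s^3 + 4*s^2 + 9*s + 36 = (s + 4)*(s^2 + 9).
Partial fraction decomposition gives [-2/(s + 4)] + [5*s/(s^2 + 9)] + [-6/(s^2 + 9)].
Invert each term: -2/(s + 4) ↔ -2e^(-4t); 5·s/(s^2 + 9) ↔ 5cos(3t); -2·3/(s^2 + 9) ↔ -2sin(3t).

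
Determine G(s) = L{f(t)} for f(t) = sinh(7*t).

L{sinh(7t)} = 7/(s^2 - 49).

G(s) = 7/(s^2 - 49)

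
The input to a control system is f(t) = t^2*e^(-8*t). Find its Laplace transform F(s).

L{e^(-8t)} = 1/(s + 8).
Then apply L{t^2·g(t)} = (-1)^2 d^2/ds^2[G(s)] with G(s) = 1/(s + 8):
differentiating 2 times and applying the sign gives 2/(s + 8)^3.

F(s) = 2/(s + 8)^3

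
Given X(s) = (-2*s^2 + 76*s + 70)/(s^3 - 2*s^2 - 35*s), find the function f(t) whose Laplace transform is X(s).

Factor the denominator: s^3 - 2*s^2 - 35*s = s*(s - 7)*(s + 5).
Partial fraction decomposition gives [-6/(s + 5)] + [-2/s] + [6/(s - 7)].
Invert each term: -6/(s + 5) ↔ -6e^(-5t); -2/(s - 0) ↔ -2e^(0t); 6/(s - 7) ↔ 6e^(7t).

f(t) = 6*exp(7*t) - 2 - 6*exp(-5*t)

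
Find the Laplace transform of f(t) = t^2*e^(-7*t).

L{e^(-7t)} = 1/(s + 7).
Then apply L{t^2·g(t)} = (-1)^2 d^2/ds^2[G(s)] with G(s) = 1/(s + 7):
differentiating 2 times and applying the sign gives 2/(s + 7)^3.

2/(s + 7)^3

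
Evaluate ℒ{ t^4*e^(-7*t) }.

L{t^4} = 4!/s^5 = 24/s^5.
By the first shifting theorem, multiplying by e^(-7t) replaces s with s + 7.

24/(s + 7)^5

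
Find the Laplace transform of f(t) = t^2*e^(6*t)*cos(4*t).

L{cos(4t)} = s/(s^2 + 16).
Multiplying by e^(6t) shifts s → s - 6, so L{e^(6*t)*cos(4*t)} = (s - 6)/((s - 6)^2 + 16).
Then apply L{t^2·g(t)} = (-1)^2 d^2/ds^2[G(s)] with G(s) = (s - 6)/((s - 6)^2 + 16):
differentiating 2 times and applying the sign gives 2*(s - 6)*(s^2 - 12*s - 12)/(s^2 - 12*s + 52)^3.

2*(s - 6)*(s^2 - 12*s - 12)/(s^2 - 12*s + 52)^3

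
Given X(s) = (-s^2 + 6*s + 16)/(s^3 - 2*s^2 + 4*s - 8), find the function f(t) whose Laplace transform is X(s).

f(t) = 3*exp(2*t) - sin(2*t) - 4*cos(2*t)

Factor the denominator: s^3 - 2*s^2 + 4*s - 8 = (s - 2)*(s^2 + 4).
Partial fraction decomposition gives [3/(s - 2)] + [-4*s/(s^2 + 4)] + [-2/(s^2 + 4)].
Invert each term: 3/(s - 2) ↔ 3e^(2t); -4·s/(s^2 + 4) ↔ -4cos(2t); -1·2/(s^2 + 4) ↔ -sin(2t).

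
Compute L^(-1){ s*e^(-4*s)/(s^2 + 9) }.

The factor e^(-4s) signals a time shift by c = 4 (second shifting theorem).
L{cos(3t)} = s/(s^2 + 9), so L^-1{s/(s^2 + 9)} = cos(3*t).
Hence the inverse is u(t - 4) times that function evaluated at t - 4.

Heaviside(t - 4)*(cos(3*t - 12))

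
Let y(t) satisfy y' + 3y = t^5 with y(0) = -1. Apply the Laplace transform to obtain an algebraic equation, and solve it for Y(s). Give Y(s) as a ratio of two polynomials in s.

Transform both sides with L{·}.
With L{y'} = sY - y(0) = sY - (-1): the LHS transforms to (s + 3)Y - (-1).
The right side is L{t^5} = 120/s^6.
So (s + 3)Y = 120/s^6 + (-1).
Isolate Y and clear denominators.

Y(s) = (-s^6 + 120)/(s^7 + 3*s^6)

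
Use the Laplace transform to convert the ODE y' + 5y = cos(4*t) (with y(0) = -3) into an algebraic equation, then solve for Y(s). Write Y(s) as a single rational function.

Y(s) = (-3*s^2 + s - 48)/(s^3 + 5*s^2 + 16*s + 80)

Apply the Laplace transform to the equation.
Using L{y'} = sY - y(0) = sY - (-3), the left side becomes (s + 5)Y - (-3).
The right side is L{cos(4*t)} = s/(s^2 + 16).
So (s + 5)Y = s/(s^2 + 16) + (-3).
Divide through and combine into a single rational function.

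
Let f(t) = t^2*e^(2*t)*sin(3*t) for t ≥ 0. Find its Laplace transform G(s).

L{sin(3t)} = 3/(s^2 + 9).
Multiplying by e^(2t) shifts s → s - 2, so L{e^(2*t)*sin(3*t)} = 3/((s - 2)^2 + 9).
Then apply L{t^2·g(t)} = (-1)^2 d^2/ds^2[H(s)] with H(s) = 3/((s - 2)^2 + 9):
differentiating 2 times and applying the sign gives 18*(s^2 - 4*s + 1)/(s^2 - 4*s + 13)^3.

G(s) = 18*(s^2 - 4*s + 1)/(s^2 - 4*s + 13)^3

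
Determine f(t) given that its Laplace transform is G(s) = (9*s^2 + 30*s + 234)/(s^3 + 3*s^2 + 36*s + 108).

f(t) = 3*sin(6*t) + 4*cos(6*t) + 5*exp(-3*t)

Factor the denominator: s^3 + 3*s^2 + 36*s + 108 = (s + 3)*(s^2 + 36).
Partial fraction decomposition gives [5/(s + 3)] + [4*s/(s^2 + 36)] + [18/(s^2 + 36)].
Invert each term: 5/(s + 3) ↔ 5e^(-3t); 4·s/(s^2 + 36) ↔ 4cos(6t); 3·6/(s^2 + 36) ↔ 3sin(6t).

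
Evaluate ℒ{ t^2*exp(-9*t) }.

L{e^(-9t)} = 1/(s + 9).
Then apply L{t^2·g(t)} = (-1)^2 d^2/ds^2[G(s)] with G(s) = 1/(s + 9):
differentiating 2 times and applying the sign gives 2/(s + 9)^3.

2/(s + 9)^3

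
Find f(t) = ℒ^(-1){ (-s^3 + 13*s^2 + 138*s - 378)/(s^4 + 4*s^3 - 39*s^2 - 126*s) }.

Factor the denominator: s^4 + 4*s^3 - 39*s^2 - 126*s = s*(s - 6)*(s + 3)*(s + 7).
Partial fraction decomposition gives [1/(s - 6)] + [1/(s + 7)] + [-6/(s + 3)] + [3/s].
Invert each term: 1/(s - 6) ↔ e^(6t); 1/(s + 7) ↔ e^(-7t); -6/(s + 3) ↔ -6e^(-3t); 3/(s - 0) ↔ 3e^(0t).

f(t) = exp(6*t) + 3 - 6*exp(-3*t) + exp(-7*t)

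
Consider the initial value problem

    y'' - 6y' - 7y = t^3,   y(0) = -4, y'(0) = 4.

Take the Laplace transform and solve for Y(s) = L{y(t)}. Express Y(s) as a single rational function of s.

Y(s) = (-4*s^5 + 28*s^4 + 6)/(s^6 - 6*s^5 - 7*s^4)

Apply the Laplace transform to the equation.
The derivative rules (L{y''} = s^2 Y - s·y(0) - y'(0) and L{y'} = sY - y(0), with y(0) = -4, y'(0) = 4) turn the left side into (s^2 - 6*s - 7)Y - (-4*s + 28).
The right side is L{t^3} = 6/s^4.
So (s^2 - 6*s - 7)Y = 6/s^4 + (-4*s + 28).
Divide through and combine into a single rational function.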